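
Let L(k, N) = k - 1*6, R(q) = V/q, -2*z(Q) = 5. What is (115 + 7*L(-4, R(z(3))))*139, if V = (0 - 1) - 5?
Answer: 6255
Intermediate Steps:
z(Q) = -5/2 (z(Q) = -½*5 = -5/2)
V = -6 (V = -1 - 5 = -6)
R(q) = -6/q
L(k, N) = -6 + k (L(k, N) = k - 6 = -6 + k)
(115 + 7*L(-4, R(z(3))))*139 = (115 + 7*(-6 - 4))*139 = (115 + 7*(-10))*139 = (115 - 70)*139 = 45*139 = 6255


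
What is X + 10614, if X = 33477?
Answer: 44091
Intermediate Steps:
X + 10614 = 33477 + 10614 = 44091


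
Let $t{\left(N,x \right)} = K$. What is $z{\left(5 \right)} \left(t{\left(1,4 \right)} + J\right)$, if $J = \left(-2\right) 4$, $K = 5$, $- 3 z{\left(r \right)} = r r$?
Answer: $25$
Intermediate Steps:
$z{\left(r \right)} = - \frac{r^{2}}{3}$ ($z{\left(r \right)} = - \frac{r r}{3} = - \frac{r^{2}}{3}$)
$J = -8$
$t{\left(N,x \right)} = 5$
$z{\left(5 \right)} \left(t{\left(1,4 \right)} + J\right) = - \frac{5^{2}}{3} \left(5 - 8\right) = \left(- \frac{1}{3}\right) 25 \left(-3\right) = \left(- \frac{25}{3}\right) \left(-3\right) = 25$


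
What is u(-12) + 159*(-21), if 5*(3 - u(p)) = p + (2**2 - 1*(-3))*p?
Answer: -16584/5 ≈ -3316.8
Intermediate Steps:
u(p) = 3 - 8*p/5 (u(p) = 3 - (p + (2**2 - 1*(-3))*p)/5 = 3 - (p + (4 + 3)*p)/5 = 3 - (p + 7*p)/5 = 3 - 8*p/5)
u(-12) + 159*(-21) = (3 - 8/5*(-12)) + 159*(-21) = (3 + 96/5) - 3339 = 111/5 - 3339 = -16584/5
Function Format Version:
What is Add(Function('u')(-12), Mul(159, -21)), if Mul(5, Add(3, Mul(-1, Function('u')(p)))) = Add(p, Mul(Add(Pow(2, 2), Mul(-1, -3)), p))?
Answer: Rational(-16584, 5) ≈ -3316.8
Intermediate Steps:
Function('u')(p) = Add(3, Mul(Rational(-8, 5), p)) (Function('u')(p) = Add(3, Mul(Rational(-1, 5), Add(p, Mul(Add(Pow(2, 2), Mul(-1, -3)), p)))) = Add(3, Mul(Rational(-1, 5), Add(p, Mul(Add(4, 3), p)))) = Add(3, Mul(Rational(-1, 5), Add(p, Mul(7, p)))) = Add(3, Mul(Rational(-1, 5), Mul(8, p))) = Add(3, Mul(Rational(-8, 5), p)))
Add(Function('u')(-12), Mul(159, -21)) = Add(Add(3, Mul(Rational(-8, 5), -12)), Mul(159, -21)) = Add(Add(3, Rational(96, 5)), -3339) = Add(Rational(111, 5), -3339) = Rational(-16584, 5)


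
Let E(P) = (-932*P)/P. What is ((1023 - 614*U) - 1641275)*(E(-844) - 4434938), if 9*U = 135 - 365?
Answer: 64857068191760/9 ≈ 7.2063e+12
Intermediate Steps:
U = -230/9 (U = (135 - 365)/9 = (1/9)*(-230) = -230/9 ≈ -25.556)
E(P) = -932
((1023 - 614*U) - 1641275)*(E(-844) - 4434938) = ((1023 - 614*(-230/9)) - 1641275)*(-932 - 4434938) = ((1023 + 141220/9) - 1641275)*(-4435870) = (150427/9 - 1641275)*(-4435870) = -14621048/9*(-4435870) = 64857068191760/9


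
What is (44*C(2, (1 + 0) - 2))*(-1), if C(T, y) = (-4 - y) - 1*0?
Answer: 132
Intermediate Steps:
C(T, y) = -4 - y (C(T, y) = (-4 - y) + 0 = -4 - y)
(44*C(2, (1 + 0) - 2))*(-1) = (44*(-4 - ((1 + 0) - 2)))*(-1) = (44*(-4 - (1 - 2)))*(-1) = (44*(-4 - 1*(-1)))*(-1) = (44*(-4 + 1))*(-1) = (44*(-3))*(-1) = -132*(-1) = 132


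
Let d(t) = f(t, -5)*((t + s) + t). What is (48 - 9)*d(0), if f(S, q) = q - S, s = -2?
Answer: 390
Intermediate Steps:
d(t) = (-5 - t)*(-2 + 2*t) (d(t) = (-5 - t)*((t - 2) + t) = (-5 - t)*((-2 + t) + t) = (-5 - t)*(-2 + 2*t))
(48 - 9)*d(0) = (48 - 9)*(-2*(-1 + 0)*(5 + 0)) = 39*(-2*(-1)*5) = 39*10 = 390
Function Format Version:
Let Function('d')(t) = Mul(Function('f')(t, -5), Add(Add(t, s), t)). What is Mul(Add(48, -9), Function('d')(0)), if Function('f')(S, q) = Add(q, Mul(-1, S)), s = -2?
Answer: 390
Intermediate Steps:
Function('d')(t) = Mul(Add(-5, Mul(-1, t)), Add(-2, Mul(2, t))) (Function('d')(t) = Mul(Add(-5, Mul(-1, t)), Add(Add(t, -2), t)) = Mul(Add(-5, Mul(-1, t)), Add(Add(-2, t), t)) = Mul(Add(-5, Mul(-1, t)), Add(-2, Mul(2, t))))
Mul(Add(48, -9), Function('d')(0)) = Mul(Add(48, -9), Mul(-2, Add(-1, 0), Add(5, 0))) = Mul(39, Mul(-2, -1, 5)) = Mul(39, 10) = 390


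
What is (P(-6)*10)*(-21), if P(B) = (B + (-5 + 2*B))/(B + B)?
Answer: -805/2 ≈ -402.50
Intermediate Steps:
P(B) = (-5 + 3*B)/(2*B) (P(B) = (-5 + 3*B)/((2*B)) = (-5 + 3*B)*(1/(2*B)) = (-5 + 3*B)/(2*B))
(P(-6)*10)*(-21) = (((½)*(-5 + 3*(-6))/(-6))*10)*(-21) = (((½)*(-⅙)*(-5 - 18))*10)*(-21) = (((½)*(-⅙)*(-23))*10)*(-21) = ((23/12)*10)*(-21) = (115/6)*(-21) = -805/2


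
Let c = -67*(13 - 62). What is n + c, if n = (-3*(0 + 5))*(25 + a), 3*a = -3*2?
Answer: 2938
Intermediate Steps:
a = -2 (a = (-3*2)/3 = (⅓)*(-6) = -2)
n = -345 (n = (-3*(0 + 5))*(25 - 2) = -3*5*23 = -15*23 = -345)
c = 3283 (c = -67*(-49) = 3283)
n + c = -345 + 3283 = 2938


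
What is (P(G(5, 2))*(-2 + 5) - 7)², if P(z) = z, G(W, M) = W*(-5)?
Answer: 6724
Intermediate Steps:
G(W, M) = -5*W
(P(G(5, 2))*(-2 + 5) - 7)² = ((-5*5)*(-2 + 5) - 7)² = (-25*3 - 7)² = (-75 - 7)² = (-82)² = 6724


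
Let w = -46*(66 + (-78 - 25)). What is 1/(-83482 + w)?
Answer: -1/81780 ≈ -1.2228e-5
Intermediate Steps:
w = 1702 (w = -46*(66 - 103) = -46*(-37) = 1702)
1/(-83482 + w) = 1/(-83482 + 1702) = 1/(-81780) = -1/81780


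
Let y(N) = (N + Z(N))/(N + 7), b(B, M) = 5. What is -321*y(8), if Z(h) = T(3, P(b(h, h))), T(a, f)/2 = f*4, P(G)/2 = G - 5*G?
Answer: 33384/5 ≈ 6676.8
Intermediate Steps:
P(G) = -8*G (P(G) = 2*(G - 5*G) = 2*(-4*G) = -8*G)
T(a, f) = 8*f (T(a, f) = 2*(f*4) = 2*(4*f) = 8*f)
Z(h) = -320 (Z(h) = 8*(-8*5) = 8*(-40) = -320)
y(N) = (-320 + N)/(7 + N) (y(N) = (N - 320)/(N + 7) = (-320 + N)/(7 + N))
-321*y(8) = -321*(-320 + 8)/(7 + 8) = -321*(-312)/15 = -107*(-312)/5 = -321*(-104/5) = 33384/5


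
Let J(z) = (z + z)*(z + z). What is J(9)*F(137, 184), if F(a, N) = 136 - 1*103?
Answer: 10692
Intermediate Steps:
J(z) = 4*z**2 (J(z) = (2*z)*(2*z) = 4*z**2)
F(a, N) = 33 (F(a, N) = 136 - 103 = 33)
J(9)*F(137, 184) = (4*9**2)*33 = (4*81)*33 = 324*33 = 10692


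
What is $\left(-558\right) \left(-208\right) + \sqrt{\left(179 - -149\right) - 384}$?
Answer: $116064 + 2 i \sqrt{14} \approx 1.1606 \cdot 10^{5} + 7.4833 i$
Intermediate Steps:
$\left(-558\right) \left(-208\right) + \sqrt{\left(179 - -149\right) - 384} = 116064 + \sqrt{\left(179 + 149\right) - 384} = 116064 + \sqrt{328 - 384} = 116064 + \sqrt{-56} = 116064 + 2 i \sqrt{14}$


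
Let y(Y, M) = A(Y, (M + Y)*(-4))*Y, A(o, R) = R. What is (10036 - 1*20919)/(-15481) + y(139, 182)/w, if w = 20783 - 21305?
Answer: 461444647/1346847 ≈ 342.61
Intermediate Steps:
y(Y, M) = Y*(-4*M - 4*Y) (y(Y, M) = ((M + Y)*(-4))*Y = (-4*M - 4*Y)*Y = Y*(-4*M - 4*Y))
w = -522
(10036 - 1*20919)/(-15481) + y(139, 182)/w = (10036 - 1*20919)/(-15481) - 4*139*(182 + 139)/(-522) = (10036 - 20919)*(-1/15481) - 4*139*321*(-1/522) = -10883*(-1/15481) - 178476*(-1/522) = 10883/15481 + 29746/87 = 461444647/1346847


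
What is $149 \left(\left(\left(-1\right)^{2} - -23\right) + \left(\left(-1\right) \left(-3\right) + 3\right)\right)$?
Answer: $4470$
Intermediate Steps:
$149 \left(\left(\left(-1\right)^{2} - -23\right) + \left(\left(-1\right) \left(-3\right) + 3\right)\right) = 149 \left(\left(1 + 23\right) + \left(3 + 3\right)\right) = 149 \left(24 + 6\right) = 149 \cdot 30 = 4470$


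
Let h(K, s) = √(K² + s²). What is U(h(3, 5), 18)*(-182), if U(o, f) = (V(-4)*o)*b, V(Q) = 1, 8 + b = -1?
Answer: 1638*√34 ≈ 9551.1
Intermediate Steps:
b = -9 (b = -8 - 1 = -9)
U(o, f) = -9*o (U(o, f) = (1*o)*(-9) = o*(-9) = -9*o)
U(h(3, 5), 18)*(-182) = -9*√(3² + 5²)*(-182) = -9*√(9 + 25)*(-182) = -9*√34*(-182) = 1638*√34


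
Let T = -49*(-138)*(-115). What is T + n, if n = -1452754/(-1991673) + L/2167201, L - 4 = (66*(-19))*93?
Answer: -90716885953459550/116658262629 ≈ -7.7763e+5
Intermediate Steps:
L = -116618 (L = 4 + (66*(-19))*93 = 4 - 1254*93 = 4 - 116622 = -116618)
T = -777630 (T = 6762*(-115) = -777630)
n = 78814729720/116658262629 (n = -1452754/(-1991673) - 116618/2167201 = -1452754*(-1/1991673) - 116618*1/2167201 = 1452754/1991673 - 116618/2167201 = 78814729720/116658262629 ≈ 0.67560)
T + n = -777630 + 78814729720/116658262629 = -90716885953459550/116658262629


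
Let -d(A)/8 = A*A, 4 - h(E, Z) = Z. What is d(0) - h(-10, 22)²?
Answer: -324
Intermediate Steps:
h(E, Z) = 4 - Z
d(A) = -8*A² (d(A) = -8*A*A = -8*A²)
d(0) - h(-10, 22)² = -8*0² - (4 - 1*22)² = -8*0 - (4 - 22)² = 0 - 1*(-18)² = 0 - 1*324 = 0 - 324 = -324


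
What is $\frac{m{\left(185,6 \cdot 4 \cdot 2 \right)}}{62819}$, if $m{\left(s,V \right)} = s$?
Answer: $\frac{185}{62819} \approx 0.002945$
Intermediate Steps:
$\frac{m{\left(185,6 \cdot 4 \cdot 2 \right)}}{62819} = \frac{185}{62819}$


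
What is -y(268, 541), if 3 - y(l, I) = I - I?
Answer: -3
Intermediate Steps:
y(l, I) = 3 (y(l, I) = 3 - (I - I) = 3 - 1*0 = 3 + 0 = 3)
-y(268, 541) = -1*3 = -3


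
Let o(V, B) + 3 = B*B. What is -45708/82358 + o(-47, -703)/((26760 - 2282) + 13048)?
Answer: 9746644835/772641577 ≈ 12.615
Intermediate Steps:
o(V, B) = -3 + B**2 (o(V, B) = -3 + B*B = -3 + B**2)
-45708/82358 + o(-47, -703)/((26760 - 2282) + 13048) = -45708/82358 + (-3 + (-703)**2)/((26760 - 2282) + 13048) = -45708*1/82358 + (-3 + 494209)/(24478 + 13048) = -22854/41179 + 494206/37526 = -22854/41179 + 494206*(1/37526) = -22854/41179 + 247103/18763 = 9746644835/772641577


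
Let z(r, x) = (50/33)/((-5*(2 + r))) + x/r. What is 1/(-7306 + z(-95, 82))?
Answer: -291555/2130351538 ≈ -0.00013686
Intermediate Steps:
z(r, x) = 50/(33*(-10 - 5*r)) + x/r (z(r, x) = (50*(1/33))/(-10 - 5*r) + x/r = 50/(33*(-10 - 5*r)) + x/r)
1/(-7306 + z(-95, 82)) = 1/(-7306 + (2*82 - 10/33*(-95) - 95*82)/((-95)*(2 - 95))) = 1/(-7306 - 1/95*(164 + 950/33 - 7790)/(-93)) = 1/(-7306 - 1/95*(-1/93)*(-250708/33)) = 1/(-7306 - 250708/291555) = 1/(-2130351538/291555) = -291555/2130351538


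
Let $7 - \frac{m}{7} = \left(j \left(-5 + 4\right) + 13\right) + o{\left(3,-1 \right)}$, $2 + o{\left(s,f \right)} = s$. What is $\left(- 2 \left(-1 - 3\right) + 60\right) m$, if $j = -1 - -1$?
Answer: $-3332$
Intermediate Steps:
$o{\left(s,f \right)} = -2 + s$
$j = 0$ ($j = -1 + 1 = 0$)
$m = -49$ ($m = 49 - 7 \left(\left(0 \left(-5 + 4\right) + 13\right) + \left(-2 + 3\right)\right) = 49 - 7 \left(\left(0 \left(-1\right) + 13\right) + 1\right) = 49 - 7 \left(\left(0 + 13\right) + 1\right) = 49 - 7 \left(13 + 1\right) = 49 - 98 = -49$)
$\left(- 2 \left(-1 - 3\right) + 60\right) m = \left(- 2 \left(-1 - 3\right) + 60\right) \left(-49\right) = \left(\left(-2\right) \left(-4\right) + 60\right) \left(-49\right) = \left(8 + 60\right) \left(-49\right) = 68 \left(-49\right) = -3332$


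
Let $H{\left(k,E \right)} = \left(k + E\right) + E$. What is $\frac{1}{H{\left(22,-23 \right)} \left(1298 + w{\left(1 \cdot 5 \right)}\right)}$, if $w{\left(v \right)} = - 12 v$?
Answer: $- \frac{1}{29712} \approx -3.3656 \cdot 10^{-5}$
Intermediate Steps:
$H{\left(k,E \right)} = k + 2 E$ ($H{\left(k,E \right)} = \left(E + k\right) + E = k + 2 E$)
$\frac{1}{H{\left(22,-23 \right)} \left(1298 + w{\left(1 \cdot 5 \right)}\right)} = \frac{1}{\left(22 + 2 \left(-23\right)\right) \left(1298 - 12 \cdot 1 \cdot 5\right)} = \frac{1}{\left(22 - 46\right) \left(1298 - 60\right)} = \frac{1}{\left(-24\right) \left(1298 - 60\right)} = \frac{1}{\left(-24\right) 1238} = \frac{1}{-29712} = - \frac{1}{29712}$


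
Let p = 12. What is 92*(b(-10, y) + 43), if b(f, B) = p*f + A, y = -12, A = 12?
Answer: -5980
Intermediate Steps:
b(f, B) = 12 + 12*f (b(f, B) = 12*f + 12 = 12 + 12*f)
92*(b(-10, y) + 43) = 92*((12 + 12*(-10)) + 43) = 92*((12 - 120) + 43) = 92*(-108 + 43) = 92*(-65) = -5980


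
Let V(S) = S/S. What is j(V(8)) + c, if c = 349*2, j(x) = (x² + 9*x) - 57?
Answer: 651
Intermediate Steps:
V(S) = 1
j(x) = -57 + x² + 9*x
c = 698
j(V(8)) + c = (-57 + 1² + 9*1) + 698 = (-57 + 1 + 9) + 698 = -47 + 698 = 651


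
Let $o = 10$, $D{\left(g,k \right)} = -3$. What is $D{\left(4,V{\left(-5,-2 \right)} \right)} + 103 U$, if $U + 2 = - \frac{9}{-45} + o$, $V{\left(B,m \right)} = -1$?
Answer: $\frac{4208}{5} \approx 841.6$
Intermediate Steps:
$U = \frac{41}{5}$ ($U = -2 + \left(- \frac{9}{-45} + 10\right) = -2 + \left(\left(-9\right) \left(- \frac{1}{45}\right) + 10\right) = -2 + \left(\frac{1}{5} + 10\right) = -2 + \frac{51}{5} = \frac{41}{5} \approx 8.2$)
$D{\left(4,V{\left(-5,-2 \right)} \right)} + 103 U = -3 + 103 \cdot \frac{41}{5} = -3 + \frac{4223}{5} = \frac{4208}{5}$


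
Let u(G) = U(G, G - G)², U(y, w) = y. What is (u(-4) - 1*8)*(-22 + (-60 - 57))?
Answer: -1112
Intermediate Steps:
u(G) = G²
(u(-4) - 1*8)*(-22 + (-60 - 57)) = ((-4)² - 1*8)*(-22 + (-60 - 57)) = (16 - 8)*(-22 - 117) = 8*(-139) = -1112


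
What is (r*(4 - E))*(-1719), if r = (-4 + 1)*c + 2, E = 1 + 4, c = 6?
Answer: -27504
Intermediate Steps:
E = 5
r = -16 (r = (-4 + 1)*6 + 2 = -3*6 + 2 = -18 + 2 = -16)
(r*(4 - E))*(-1719) = -16*(4 - 1*5)*(-1719) = -16*(4 - 5)*(-1719) = -16*(-1)*(-1719) = 16*(-1719) = -27504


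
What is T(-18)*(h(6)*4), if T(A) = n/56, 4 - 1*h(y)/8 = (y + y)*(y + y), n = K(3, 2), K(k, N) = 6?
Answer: -480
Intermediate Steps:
n = 6
h(y) = 32 - 32*y**2 (h(y) = 32 - 8*(y + y)*(y + y) = 32 - 8*2*y*2*y = 32 - 32*y**2)
T(A) = 3/28 (T(A) = 6/56 = 6*(1/56) = 3/28)
T(-18)*(h(6)*4) = 3*((32 - 32*6**2)*4)/28 = 3*((32 - 32*36)*4)/28 = 3*((32 - 1152)*4)/28 = 3*(-1120*4)/28 = (3/28)*(-4480) = -480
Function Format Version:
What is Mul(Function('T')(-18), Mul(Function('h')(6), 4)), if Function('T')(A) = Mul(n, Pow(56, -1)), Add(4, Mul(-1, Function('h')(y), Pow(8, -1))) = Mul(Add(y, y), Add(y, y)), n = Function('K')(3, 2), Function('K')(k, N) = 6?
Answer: -480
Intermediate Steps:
n = 6
Function('h')(y) = Add(32, Mul(-32, Pow(y, 2))) (Function('h')(y) = Add(32, Mul(-8, Mul(Add(y, y), Add(y, y)))) = Add(32, Mul(-8, Mul(Mul(2, y), Mul(2, y)))) = Add(32, Mul(-8, Mul(4, Pow(y, 2)))) = Add(32, Mul(-32, Pow(y, 2))))
Function('T')(A) = Rational(3, 28) (Function('T')(A) = Mul(6, Pow(56, -1)) = Mul(6, Rational(1, 56)) = Rational(3, 28))
Mul(Function('T')(-18), Mul(Function('h')(6), 4)) = Mul(Rational(3, 28), Mul(Add(32, Mul(-32, Pow(6, 2))), 4)) = Mul(Rational(3, 28), Mul(Add(32, Mul(-32, 36)), 4)) = Mul(Rational(3, 28), Mul(Add(32, -1152), 4)) = Mul(Rational(3, 28), Mul(-1120, 4)) = Mul(Rational(3, 28), -4480) = -480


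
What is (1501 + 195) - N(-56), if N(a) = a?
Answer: 1752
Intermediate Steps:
(1501 + 195) - N(-56) = (1501 + 195) - 1*(-56) = 1696 + 56 = 1752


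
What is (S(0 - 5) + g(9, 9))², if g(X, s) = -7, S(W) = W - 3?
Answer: 225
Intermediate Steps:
S(W) = -3 + W
(S(0 - 5) + g(9, 9))² = ((-3 + (0 - 5)) - 7)² = ((-3 - 5) - 7)² = (-8 - 7)² = (-15)² = 225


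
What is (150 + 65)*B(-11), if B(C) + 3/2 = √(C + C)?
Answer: -645/2 + 215*I*√22 ≈ -322.5 + 1008.4*I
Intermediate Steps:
B(C) = -3/2 + √2*√C (B(C) = -3/2 + √(C + C) = -3/2 + √(2*C) = -3/2 + √2*√C)
(150 + 65)*B(-11) = (150 + 65)*(-3/2 + √2*√(-11)) = 215*(-3/2 + √2*(I*√11)) = 215*(-3/2 + I*√22) = -645/2 + 215*I*√22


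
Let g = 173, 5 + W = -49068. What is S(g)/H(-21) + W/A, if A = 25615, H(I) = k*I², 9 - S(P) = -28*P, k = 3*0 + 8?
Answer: -48819949/90369720 ≈ -0.54023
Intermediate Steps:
W = -49073 (W = -5 - 49068 = -49073)
k = 8 (k = 0 + 8 = 8)
S(P) = 9 + 28*P (S(P) = 9 - (-28)*P = 9 + 28*P)
H(I) = 8*I²
S(g)/H(-21) + W/A = (9 + 28*173)/((8*(-21)²)) - 49073/25615 = (9 + 4844)/((8*441)) - 49073*1/25615 = 4853/3528 - 49073/25615 = -48819949/90369720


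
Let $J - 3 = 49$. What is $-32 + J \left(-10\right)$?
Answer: $-552$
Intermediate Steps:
$J = 52$ ($J = 3 + 49 = 52$)
$-32 + J \left(-10\right) = -32 + 52 \left(-10\right) = -32 - 520 = -552$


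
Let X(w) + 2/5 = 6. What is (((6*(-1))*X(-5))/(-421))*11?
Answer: 1848/2105 ≈ 0.87791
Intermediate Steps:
X(w) = 28/5 (X(w) = -⅖ + 6 = 28/5)
(((6*(-1))*X(-5))/(-421))*11 = (((6*(-1))*(28/5))/(-421))*11 = (-6*28/5*(-1/421))*11 = -168/5*(-1/421)*11 = (168/2105)*11 = 1848/2105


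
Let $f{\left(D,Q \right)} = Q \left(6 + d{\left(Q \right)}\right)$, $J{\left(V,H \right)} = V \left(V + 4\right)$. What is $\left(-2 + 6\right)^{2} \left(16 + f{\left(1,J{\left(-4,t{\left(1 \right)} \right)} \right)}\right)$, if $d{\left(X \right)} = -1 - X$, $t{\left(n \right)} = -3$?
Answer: $256$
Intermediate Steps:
$J{\left(V,H \right)} = V \left(4 + V\right)$
$f{\left(D,Q \right)} = Q \left(5 - Q\right)$ ($f{\left(D,Q \right)} = Q \left(6 - \left(1 + Q\right)\right) = Q \left(5 - Q\right)$)
$\left(-2 + 6\right)^{2} \left(16 + f{\left(1,J{\left(-4,t{\left(1 \right)} \right)} \right)}\right) = \left(-2 + 6\right)^{2} \left(16 + - 4 \left(4 - 4\right) \left(5 - - 4 \left(4 - 4\right)\right)\right) = 4^{2} \left(16 + \left(-4\right) 0 \left(5 - \left(-4\right) 0\right)\right) = 16 \left(16 + 0 \left(5 - 0\right)\right) = 16 \left(16 + 0 \left(5 + 0\right)\right) = 16 \left(16 + 0 \cdot 5\right) = 16 \left(16 + 0\right) = 16 \cdot 16 = 256$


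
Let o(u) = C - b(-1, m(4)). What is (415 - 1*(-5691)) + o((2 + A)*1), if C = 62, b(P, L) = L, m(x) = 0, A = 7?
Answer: 6168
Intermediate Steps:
o(u) = 62 (o(u) = 62 - 1*0 = 62 + 0 = 62)
(415 - 1*(-5691)) + o((2 + A)*1) = (415 - 1*(-5691)) + 62 = (415 + 5691) + 62 = 6106 + 62 = 6168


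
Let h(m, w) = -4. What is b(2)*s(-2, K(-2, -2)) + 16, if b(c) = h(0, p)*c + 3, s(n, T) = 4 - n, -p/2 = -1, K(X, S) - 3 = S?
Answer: -14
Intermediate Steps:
K(X, S) = 3 + S
p = 2 (p = -2*(-1) = 2)
b(c) = 3 - 4*c (b(c) = -4*c + 3 = 3 - 4*c)
b(2)*s(-2, K(-2, -2)) + 16 = (3 - 4*2)*(4 - 1*(-2)) + 16 = (3 - 8)*(4 + 2) + 16 = -5*6 + 16 = -30 + 16 = -14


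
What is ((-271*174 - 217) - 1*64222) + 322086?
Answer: 210493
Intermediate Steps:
((-271*174 - 217) - 1*64222) + 322086 = ((-47154 - 217) - 64222) + 322086 = (-47371 - 64222) + 322086 = -111593 + 322086 = 210493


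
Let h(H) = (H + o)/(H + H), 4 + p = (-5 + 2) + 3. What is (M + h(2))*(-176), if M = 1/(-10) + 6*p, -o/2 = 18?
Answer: 28688/5 ≈ 5737.6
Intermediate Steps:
p = -4 (p = -4 + ((-5 + 2) + 3) = -4 + (-3 + 3) = -4 + 0 = -4)
o = -36 (o = -2*18 = -36)
h(H) = (-36 + H)/(2*H) (h(H) = (H - 36)/(H + H) = (-36 + H)/((2*H)) = (-36 + H)*(1/(2*H)) = (-36 + H)/(2*H))
M = -241/10 (M = 1/(-10) + 6*(-4) = -⅒ - 24 = -241/10 ≈ -24.100)
(M + h(2))*(-176) = (-241/10 + (½)*(-36 + 2)/2)*(-176) = (-241/10 + (½)*(½)*(-34))*(-176) = (-241/10 - 17/2)*(-176) = -163/5*(-176) = 28688/5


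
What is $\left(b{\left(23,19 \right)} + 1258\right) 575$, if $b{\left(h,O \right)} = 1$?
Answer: $723925$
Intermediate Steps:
$\left(b{\left(23,19 \right)} + 1258\right) 575 = \left(1 + 1258\right) 575 = 1259 \cdot 575 = 723925$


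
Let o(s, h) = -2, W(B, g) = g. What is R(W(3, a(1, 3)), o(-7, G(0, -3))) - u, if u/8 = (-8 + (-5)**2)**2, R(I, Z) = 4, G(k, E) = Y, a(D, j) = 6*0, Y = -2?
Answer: -2308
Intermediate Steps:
a(D, j) = 0
G(k, E) = -2
u = 2312 (u = 8*(-8 + (-5)**2)**2 = 8*(-8 + 25)**2 = 8*17**2 = 8*289 = 2312)
R(W(3, a(1, 3)), o(-7, G(0, -3))) - u = 4 - 1*2312 = 4 - 2312 = -2308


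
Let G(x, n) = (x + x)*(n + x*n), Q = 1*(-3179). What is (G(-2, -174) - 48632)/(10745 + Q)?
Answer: -24664/3783 ≈ -6.5197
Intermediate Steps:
Q = -3179
G(x, n) = 2*x*(n + n*x) (G(x, n) = (2*x)*(n + n*x) = 2*x*(n + n*x))
(G(-2, -174) - 48632)/(10745 + Q) = (2*(-174)*(-2)*(1 - 2) - 48632)/(10745 - 3179) = (2*(-174)*(-2)*(-1) - 48632)/7566 = (-696 - 48632)*(1/7566) = -49328*1/7566 = -24664/3783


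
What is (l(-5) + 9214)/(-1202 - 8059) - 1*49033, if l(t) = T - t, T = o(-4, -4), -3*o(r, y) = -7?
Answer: -194615929/3969 ≈ -49034.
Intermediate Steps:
o(r, y) = 7/3 (o(r, y) = -⅓*(-7) = 7/3)
T = 7/3 ≈ 2.3333
l(t) = 7/3 - t
(l(-5) + 9214)/(-1202 - 8059) - 1*49033 = ((7/3 - 1*(-5)) + 9214)/(-1202 - 8059) - 1*49033 = ((7/3 + 5) + 9214)/(-9261) - 49033 = (22/3 + 9214)*(-1/9261) - 49033 = (27664/3)*(-1/9261) - 49033 = -3952/3969 - 49033 = -194615929/3969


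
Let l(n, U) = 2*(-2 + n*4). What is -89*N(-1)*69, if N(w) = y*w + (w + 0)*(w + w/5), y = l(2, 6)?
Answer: 331614/5 ≈ 66323.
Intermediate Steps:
l(n, U) = -4 + 8*n (l(n, U) = 2*(-2 + 4*n) = -4 + 8*n)
y = 12 (y = -4 + 8*2 = -4 + 16 = 12)
N(w) = 12*w + 6*w²/5 (N(w) = 12*w + (w + 0)*(w + w/5) = 12*w + w*(w + w*(⅕)) = 12*w + w*(w + w/5) = 12*w + w*(6*w/5) = 12*w + 6*w²/5)
-89*N(-1)*69 = -534*(-1)*(10 - 1)/5*69 = -534*(-1)*9/5*69 = -89*(-54/5)*69 = (4806/5)*69 = 331614/5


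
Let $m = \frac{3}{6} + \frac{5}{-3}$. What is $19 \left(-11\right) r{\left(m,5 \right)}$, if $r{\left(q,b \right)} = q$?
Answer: $\frac{1463}{6} \approx 243.83$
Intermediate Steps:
$m = - \frac{7}{6}$ ($m = 3 \cdot \frac{1}{6} + 5 \left(- \frac{1}{3}\right) = \frac{1}{2} - \frac{5}{3} = - \frac{7}{6} \approx -1.1667$)
$19 \left(-11\right) r{\left(m,5 \right)} = 19 \left(-11\right) \left(- \frac{7}{6}\right) = \left(-209\right) \left(- \frac{7}{6}\right) = \frac{1463}{6}$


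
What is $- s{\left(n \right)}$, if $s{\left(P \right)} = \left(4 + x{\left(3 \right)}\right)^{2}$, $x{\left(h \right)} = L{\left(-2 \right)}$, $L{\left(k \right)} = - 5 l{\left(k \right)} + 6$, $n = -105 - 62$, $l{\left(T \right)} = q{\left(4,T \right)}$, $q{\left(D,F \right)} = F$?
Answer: $-400$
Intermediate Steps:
$l{\left(T \right)} = T$
$n = -167$ ($n = -105 - 62 = -167$)
$L{\left(k \right)} = 6 - 5 k$ ($L{\left(k \right)} = - 5 k + 6 = 6 - 5 k$)
$x{\left(h \right)} = 16$ ($x{\left(h \right)} = 6 - -10 = 6 + 10 = 16$)
$s{\left(P \right)} = 400$ ($s{\left(P \right)} = \left(4 + 16\right)^{2} = 20^{2} = 400$)
$- s{\left(n \right)} = \left(-1\right) 400 = -400$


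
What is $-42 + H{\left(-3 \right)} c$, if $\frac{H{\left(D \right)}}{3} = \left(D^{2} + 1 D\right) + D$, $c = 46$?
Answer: $372$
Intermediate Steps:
$H{\left(D \right)} = 3 D^{2} + 6 D$ ($H{\left(D \right)} = 3 \left(\left(D^{2} + 1 D\right) + D\right) = 3 \left(\left(D^{2} + D\right) + D\right) = 3 \left(\left(D + D^{2}\right) + D\right) = 3 \left(D^{2} + 2 D\right) = 3 D^{2} + 6 D$)
$-42 + H{\left(-3 \right)} c = -42 + 3 \left(-3\right) \left(2 - 3\right) 46 = -42 + 3 \left(-3\right) \left(-1\right) 46 = -42 + 9 \cdot 46 = -42 + 414 = 372$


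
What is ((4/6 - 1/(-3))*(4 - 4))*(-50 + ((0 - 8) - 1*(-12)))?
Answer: 0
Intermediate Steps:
((4/6 - 1/(-3))*(4 - 4))*(-50 + ((0 - 8) - 1*(-12))) = ((4*(⅙) - 1*(-⅓))*0)*(-50 + (-8 + 12)) = ((⅔ + ⅓)*0)*(-50 + 4) = (1*0)*(-46) = 0*(-46) = 0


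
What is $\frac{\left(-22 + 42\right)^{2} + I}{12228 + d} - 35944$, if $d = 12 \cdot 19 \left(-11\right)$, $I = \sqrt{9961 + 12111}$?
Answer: $- \frac{8734382}{243} + \frac{\sqrt{5518}}{4860} \approx -35944.0$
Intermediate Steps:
$I = 2 \sqrt{5518}$ ($I = \sqrt{22072} = 2 \sqrt{5518} \approx 148.57$)
$d = -2508$ ($d = 228 \left(-11\right) = -2508$)
$\frac{\left(-22 + 42\right)^{2} + I}{12228 + d} - 35944 = \frac{\left(-22 + 42\right)^{2} + 2 \sqrt{5518}}{12228 - 2508} - 35944 = \frac{20^{2} + 2 \sqrt{5518}}{9720} - 35944 = \left(400 + 2 \sqrt{5518}\right) \frac{1}{9720} - 35944 = \left(\frac{10}{243} + \frac{\sqrt{5518}}{4860}\right) - 35944 = - \frac{8734382}{243} + \frac{\sqrt{5518}}{4860}$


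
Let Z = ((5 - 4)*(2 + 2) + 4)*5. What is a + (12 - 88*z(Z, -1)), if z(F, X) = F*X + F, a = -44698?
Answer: -44686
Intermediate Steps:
Z = 40 (Z = (1*4 + 4)*5 = (4 + 4)*5 = 8*5 = 40)
z(F, X) = F + F*X
a + (12 - 88*z(Z, -1)) = -44698 + (12 - 3520*(1 - 1)) = -44698 + (12 - 3520*0) = -44698 + (12 - 88*0) = -44698 + (12 + 0) = -44698 + 12 = -44686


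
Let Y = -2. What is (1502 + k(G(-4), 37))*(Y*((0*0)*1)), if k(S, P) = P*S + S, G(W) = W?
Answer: 0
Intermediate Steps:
k(S, P) = S + P*S
(1502 + k(G(-4), 37))*(Y*((0*0)*1)) = (1502 - 4*(1 + 37))*(-2*0*0) = (1502 - 4*38)*(-0) = (1502 - 152)*(-2*0) = 1350*0 = 0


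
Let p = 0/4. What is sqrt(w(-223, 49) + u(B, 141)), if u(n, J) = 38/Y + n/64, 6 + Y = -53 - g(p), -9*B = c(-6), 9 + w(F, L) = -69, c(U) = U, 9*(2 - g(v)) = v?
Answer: 7*I*sqrt(3438570)/1464 ≈ 8.8664*I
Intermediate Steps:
p = 0 (p = 0*(1/4) = 0)
g(v) = 2 - v/9
w(F, L) = -78 (w(F, L) = -9 - 69 = -78)
B = 2/3 (B = -1/9*(-6) = 2/3 ≈ 0.66667)
Y = -61 (Y = -6 + (-53 - (2 - 1/9*0)) = -6 + (-53 - (2 + 0)) = -6 + (-53 - 1*2) = -6 + (-53 - 2) = -6 - 55 = -61)
u(n, J) = -38/61 + n/64 (u(n, J) = 38/(-61) + n/64 = 38*(-1/61) + n*(1/64) = -38/61 + n/64)
sqrt(w(-223, 49) + u(B, 141)) = sqrt(-78 + (-38/61 + (1/64)*(2/3))) = sqrt(-78 + (-38/61 + 1/96)) = sqrt(-78 - 3587/5856) = sqrt(-460355/5856) = 7*I*sqrt(3438570)/1464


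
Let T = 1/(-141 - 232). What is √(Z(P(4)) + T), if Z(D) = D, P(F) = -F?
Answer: I*√556889/373 ≈ 2.0007*I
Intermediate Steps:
T = -1/373 (T = 1/(-373) = -1/373 ≈ -0.0026810)
√(Z(P(4)) + T) = √(-1*4 - 1/373) = √(-4 - 1/373) = √(-1493/373) = I*√556889/373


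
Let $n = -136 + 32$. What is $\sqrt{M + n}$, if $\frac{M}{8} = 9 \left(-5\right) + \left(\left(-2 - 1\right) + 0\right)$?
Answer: $2 i \sqrt{122} \approx 22.091 i$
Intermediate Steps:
$n = -104$
$M = -384$ ($M = 8 \left(9 \left(-5\right) + \left(\left(-2 - 1\right) + 0\right)\right) = 8 \left(-45 + \left(-3 + 0\right)\right) = 8 \left(-45 - 3\right) = 8 \left(-48\right) = -384$)
$\sqrt{M + n} = \sqrt{-384 - 104} = \sqrt{-488} = 2 i \sqrt{122}$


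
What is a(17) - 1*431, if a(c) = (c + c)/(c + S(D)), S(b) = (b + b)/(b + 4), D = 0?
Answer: -429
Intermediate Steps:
S(b) = 2*b/(4 + b) (S(b) = (2*b)/(4 + b) = 2*b/(4 + b))
a(c) = 2 (a(c) = (c + c)/(c + 2*0/(4 + 0)) = (2*c)/(c + 2*0/4) = (2*c)/(c + 2*0*(¼)) = (2*c)/(c + 0) = (2*c)/c = 2)
a(17) - 1*431 = 2 - 1*431 = 2 - 431 = -429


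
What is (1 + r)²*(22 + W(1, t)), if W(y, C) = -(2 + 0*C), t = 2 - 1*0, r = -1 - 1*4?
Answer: 320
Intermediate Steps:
r = -5 (r = -1 - 4 = -5)
t = 2 (t = 2 + 0 = 2)
W(y, C) = -2 (W(y, C) = -(2 + 0) = -1*2 = -2)
(1 + r)²*(22 + W(1, t)) = (1 - 5)²*(22 - 2) = (-4)²*20 = 16*20 = 320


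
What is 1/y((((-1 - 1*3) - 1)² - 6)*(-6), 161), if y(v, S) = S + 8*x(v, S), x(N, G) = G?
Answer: 1/1449 ≈ 0.00069013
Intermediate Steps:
y(v, S) = 9*S (y(v, S) = S + 8*S = 9*S)
1/y((((-1 - 1*3) - 1)² - 6)*(-6), 161) = 1/(9*161) = 1/1449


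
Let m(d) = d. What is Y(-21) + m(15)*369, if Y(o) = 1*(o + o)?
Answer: 5493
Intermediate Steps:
Y(o) = 2*o (Y(o) = 1*(2*o) = 2*o)
Y(-21) + m(15)*369 = 2*(-21) + 15*369 = -42 + 5535 = 5493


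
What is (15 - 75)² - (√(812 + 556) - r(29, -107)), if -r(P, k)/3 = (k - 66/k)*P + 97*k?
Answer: 4707180/107 - 6*√38 ≈ 43955.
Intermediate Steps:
r(P, k) = -291*k - 3*P*(k - 66/k) (r(P, k) = -3*((k - 66/k)*P + 97*k) = -3*(P*(k - 66/k) + 97*k) = -3*(97*k + P*(k - 66/k)) = -291*k - 3*P*(k - 66/k))
(15 - 75)² - (√(812 + 556) - r(29, -107)) = (15 - 75)² - (√(812 + 556) - 3*(66*29 - 1*(-107)²*(97 + 29))/(-107)) = (-60)² - (√1368 - 3*(-1)*(1914 - 1*11449*126)/107) = 3600 - (6*√38 - 3*(-1)*(1914 - 1442574)/107) = 3600 - (6*√38 - 3*(-1)*(-1440660)/107) = 3600 - (6*√38 - 1*4321980/107) = 3600 - (6*√38 - 4321980/107) = 3600 - (-4321980/107 + 6*√38) = 3600 + (4321980/107 - 6*√38) = 4707180/107 - 6*√38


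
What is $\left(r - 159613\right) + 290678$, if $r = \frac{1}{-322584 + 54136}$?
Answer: $\frac{35184137119}{268448} \approx 1.3107 \cdot 10^{5}$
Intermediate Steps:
$r = - \frac{1}{268448}$ ($r = \frac{1}{-268448} = - \frac{1}{268448} \approx -3.7251 \cdot 10^{-6}$)
$\left(r - 159613\right) + 290678 = \left(- \frac{1}{268448} - 159613\right) + 290678 = - \frac{42847790625}{268448} + 290678 = \frac{35184137119}{268448}$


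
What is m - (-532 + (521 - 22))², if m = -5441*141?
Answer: -768270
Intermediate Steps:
m = -767181
m - (-532 + (521 - 22))² = -767181 - (-532 + (521 - 22))² = -767181 - (-532 + 499)² = -767181 - 1*(-33)² = -767181 - 1*1089 = -767181 - 1089 = -768270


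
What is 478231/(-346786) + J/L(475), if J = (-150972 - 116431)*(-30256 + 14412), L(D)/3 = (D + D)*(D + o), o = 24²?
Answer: 733903633343951/519372722550 ≈ 1413.1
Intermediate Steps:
o = 576
L(D) = 6*D*(576 + D) (L(D) = 3*((D + D)*(D + 576)) = 3*((2*D)*(576 + D)) = 3*(2*D*(576 + D)) = 6*D*(576 + D))
J = 4236733132 (J = -267403*(-15844) = 4236733132)
478231/(-346786) + J/L(475) = 478231/(-346786) + 4236733132/((6*475*(576 + 475))) = 478231*(-1/346786) + 4236733132/((6*475*1051)) = -478231/346786 + 4236733132/2995350 = -478231/346786 + 4236733132*(1/2995350) = -478231/346786 + 2118366566/1497675 = 733903633343951/519372722550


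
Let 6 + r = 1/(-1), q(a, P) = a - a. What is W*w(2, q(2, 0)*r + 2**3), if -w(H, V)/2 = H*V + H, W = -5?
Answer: 180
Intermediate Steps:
q(a, P) = 0
r = -7 (r = -6 + 1/(-1) = -6 - 1 = -7)
w(H, V) = -2*H - 2*H*V (w(H, V) = -2*(H*V + H) = -2*(H + H*V) = -2*H - 2*H*V)
W*w(2, q(2, 0)*r + 2**3) = -(-10)*2*(1 + (0*(-7) + 2**3)) = -(-10)*2*(1 + (0 + 8)) = -(-10)*2*(1 + 8) = -(-10)*2*9 = -5*(-36) = 180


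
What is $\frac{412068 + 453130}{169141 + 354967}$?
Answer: $\frac{432599}{262054} \approx 1.6508$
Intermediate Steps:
$\frac{412068 + 453130}{169141 + 354967} = \frac{865198}{524108} = 865198 \cdot \frac{1}{524108} = \frac{432599}{262054}$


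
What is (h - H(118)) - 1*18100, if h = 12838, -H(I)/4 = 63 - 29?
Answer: -5126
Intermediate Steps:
H(I) = -136 (H(I) = -4*(63 - 29) = -4*34 = -136)
(h - H(118)) - 1*18100 = (12838 - 1*(-136)) - 1*18100 = (12838 + 136) - 18100 = 12974 - 18100 = -5126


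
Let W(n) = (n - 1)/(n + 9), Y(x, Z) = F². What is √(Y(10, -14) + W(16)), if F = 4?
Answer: √415/5 ≈ 4.0743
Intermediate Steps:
Y(x, Z) = 16 (Y(x, Z) = 4² = 16)
W(n) = (-1 + n)/(9 + n)
√(Y(10, -14) + W(16)) = √(16 + (-1 + 16)/(9 + 16)) = √(16 + 15/25) = √(16 + (1/25)*15) = √(16 + ⅗) = √(83/5) = √415/5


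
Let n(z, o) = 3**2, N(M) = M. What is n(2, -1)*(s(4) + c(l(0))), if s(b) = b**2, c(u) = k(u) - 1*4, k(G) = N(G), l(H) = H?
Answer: 108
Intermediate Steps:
k(G) = G
n(z, o) = 9
c(u) = -4 + u (c(u) = u - 1*4 = u - 4 = -4 + u)
n(2, -1)*(s(4) + c(l(0))) = 9*(4**2 + (-4 + 0)) = 9*(16 - 4) = 9*12 = 108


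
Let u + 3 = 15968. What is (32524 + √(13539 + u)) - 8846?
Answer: 23678 + 8*√461 ≈ 23850.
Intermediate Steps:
u = 15965 (u = -3 + 15968 = 15965)
(32524 + √(13539 + u)) - 8846 = (32524 + √(13539 + 15965)) - 8846 = (32524 + √29504) - 8846 = (32524 + 8*√461) - 8846 = 23678 + 8*√461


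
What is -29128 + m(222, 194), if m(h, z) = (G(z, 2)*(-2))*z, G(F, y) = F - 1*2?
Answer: -103624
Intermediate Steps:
G(F, y) = -2 + F (G(F, y) = F - 2 = -2 + F)
m(h, z) = z*(4 - 2*z) (m(h, z) = ((-2 + z)*(-2))*z = (4 - 2*z)*z = z*(4 - 2*z))
-29128 + m(222, 194) = -29128 + 2*194*(2 - 1*194) = -29128 + 2*194*(2 - 194) = -29128 + 2*194*(-192) = -29128 - 74496 = -103624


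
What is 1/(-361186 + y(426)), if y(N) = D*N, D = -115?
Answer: -1/410176 ≈ -2.4380e-6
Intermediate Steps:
y(N) = -115*N
1/(-361186 + y(426)) = 1/(-361186 - 115*426) = 1/(-361186 - 48990) = 1/(-410176) = -1/410176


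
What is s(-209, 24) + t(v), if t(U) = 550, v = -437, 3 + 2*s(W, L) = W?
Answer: 444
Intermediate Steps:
s(W, L) = -3/2 + W/2
s(-209, 24) + t(v) = (-3/2 + (1/2)*(-209)) + 550 = (-3/2 - 209/2) + 550 = -106 + 550 = 444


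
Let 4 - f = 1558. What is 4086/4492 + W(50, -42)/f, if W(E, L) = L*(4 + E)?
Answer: 196875/83102 ≈ 2.3691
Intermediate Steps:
f = -1554 (f = 4 - 1*1558 = 4 - 1558 = -1554)
4086/4492 + W(50, -42)/f = 4086/4492 - 42*(4 + 50)/(-1554) = 4086*(1/4492) - 42*54*(-1/1554) = 2043/2246 - 2268*(-1/1554) = 2043/2246 + 54/37 = 196875/83102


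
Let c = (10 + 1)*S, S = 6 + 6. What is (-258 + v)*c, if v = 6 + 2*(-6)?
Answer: -34848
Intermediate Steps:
S = 12
c = 132 (c = (10 + 1)*12 = 11*12 = 132)
v = -6 (v = 6 - 12 = -6)
(-258 + v)*c = (-258 - 6)*132 = -264*132 = -34848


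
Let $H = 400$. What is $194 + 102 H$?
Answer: $40994$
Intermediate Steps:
$194 + 102 H = 194 + 102 \cdot 400 = 194 + 40800 = 40994$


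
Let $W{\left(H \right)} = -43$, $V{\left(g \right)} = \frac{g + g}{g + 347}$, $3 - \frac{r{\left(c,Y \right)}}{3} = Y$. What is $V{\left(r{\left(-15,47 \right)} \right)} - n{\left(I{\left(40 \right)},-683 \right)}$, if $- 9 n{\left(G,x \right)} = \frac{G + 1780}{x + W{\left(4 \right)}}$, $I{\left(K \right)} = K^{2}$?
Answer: $- \frac{1225838}{702405} \approx -1.7452$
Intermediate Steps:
$r{\left(c,Y \right)} = 9 - 3 Y$
$V{\left(g \right)} = \frac{2 g}{347 + g}$
$n{\left(G,x \right)} = - \frac{1780 + G}{9 \left(-43 + x\right)}$ ($n{\left(G,x \right)} = - \frac{\left(G + 1780\right) \frac{1}{x - 43}}{9} = - \frac{\left(1780 + G\right) \frac{1}{-43 + x}}{9} = - \frac{\frac{1}{-43 + x} \left(1780 + G\right)}{9} = - \frac{1780 + G}{9 \left(-43 + x\right)}$)
$V{\left(r{\left(-15,47 \right)} \right)} - n{\left(I{\left(40 \right)},-683 \right)} = \frac{2 \left(9 - 141\right)}{347 + \left(9 - 141\right)} - \frac{-1780 - 40^{2}}{9 \left(-43 - 683\right)} = \frac{2 \left(9 - 141\right)}{347 + \left(9 - 141\right)} - \frac{-1780 - 1600}{9 \left(-726\right)} = 2 \left(-132\right) \frac{1}{347 - 132} - \frac{1}{9} \left(- \frac{1}{726}\right) \left(-1780 - 1600\right) = 2 \left(-132\right) \frac{1}{215} - \frac{1}{9} \left(- \frac{1}{726}\right) \left(-3380\right) = 2 \left(-132\right) \frac{1}{215} - \frac{1690}{3267} = - \frac{264}{215} - \frac{1690}{3267} = - \frac{1225838}{702405}$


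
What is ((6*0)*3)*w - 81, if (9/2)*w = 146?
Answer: -81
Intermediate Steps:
w = 292/9 (w = (2/9)*146 = 292/9 ≈ 32.444)
((6*0)*3)*w - 81 = ((6*0)*3)*(292/9) - 81 = (0*3)*(292/9) - 81 = 0*(292/9) - 81 = 0 - 81 = -81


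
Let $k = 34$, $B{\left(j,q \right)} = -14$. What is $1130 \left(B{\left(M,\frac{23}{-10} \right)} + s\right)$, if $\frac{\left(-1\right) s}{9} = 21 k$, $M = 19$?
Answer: $-7277200$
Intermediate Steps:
$s = -6426$ ($s = - 9 \cdot 21 \cdot 34 = \left(-9\right) 714 = -6426$)
$1130 \left(B{\left(M,\frac{23}{-10} \right)} + s\right) = 1130 \left(-14 - 6426\right) = 1130 \left(-6440\right) = -7277200$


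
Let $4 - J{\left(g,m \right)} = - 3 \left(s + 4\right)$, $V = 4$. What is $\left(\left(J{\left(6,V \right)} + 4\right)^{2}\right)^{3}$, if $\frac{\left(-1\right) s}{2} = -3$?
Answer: $3010936384$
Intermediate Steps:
$s = 6$ ($s = \left(-2\right) \left(-3\right) = 6$)
$J{\left(g,m \right)} = 34$ ($J{\left(g,m \right)} = 4 - - 3 \left(6 + 4\right) = 4 - \left(-3\right) 10 = 4 - -30 = 4 + 30 = 34$)
$\left(\left(J{\left(6,V \right)} + 4\right)^{2}\right)^{3} = \left(\left(34 + 4\right)^{2}\right)^{3} = \left(38^{2}\right)^{3} = 1444^{3} = 3010936384$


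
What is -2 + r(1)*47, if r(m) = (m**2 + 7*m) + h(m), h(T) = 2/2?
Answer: 421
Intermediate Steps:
h(T) = 1 (h(T) = 2*(1/2) = 1)
r(m) = 1 + m**2 + 7*m (r(m) = (m**2 + 7*m) + 1 = 1 + m**2 + 7*m)
-2 + r(1)*47 = -2 + (1 + 1**2 + 7*1)*47 = -2 + (1 + 1 + 7)*47 = -2 + 9*47 = -2 + 423 = 421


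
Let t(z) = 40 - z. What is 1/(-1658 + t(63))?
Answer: -1/1681 ≈ -0.00059488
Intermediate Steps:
1/(-1658 + t(63)) = 1/(-1658 + (40 - 1*63)) = 1/(-1658 + (40 - 63)) = 1/(-1658 - 23) = 1/(-1681) = -1/1681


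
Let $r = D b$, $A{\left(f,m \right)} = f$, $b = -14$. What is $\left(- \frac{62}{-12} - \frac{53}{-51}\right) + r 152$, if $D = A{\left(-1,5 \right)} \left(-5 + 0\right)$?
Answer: $- \frac{361549}{34} \approx -10634.0$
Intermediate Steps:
$D = 5$ ($D = - (-5 + 0) = \left(-1\right) \left(-5\right) = 5$)
$r = -70$ ($r = 5 \left(-14\right) = -70$)
$\left(- \frac{62}{-12} - \frac{53}{-51}\right) + r 152 = \left(- \frac{62}{-12} - \frac{53}{-51}\right) - 10640 = \left(\left(-62\right) \left(- \frac{1}{12}\right) - - \frac{53}{51}\right) - 10640 = \left(\frac{31}{6} + \frac{53}{51}\right) - 10640 = \frac{211}{34} - 10640 = - \frac{361549}{34}$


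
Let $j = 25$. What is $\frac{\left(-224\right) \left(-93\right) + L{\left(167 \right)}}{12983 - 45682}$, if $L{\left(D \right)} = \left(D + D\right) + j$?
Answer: $- \frac{21191}{32699} \approx -0.64806$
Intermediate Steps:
$L{\left(D \right)} = 25 + 2 D$ ($L{\left(D \right)} = \left(D + D\right) + 25 = 2 D + 25 = 25 + 2 D$)
$\frac{\left(-224\right) \left(-93\right) + L{\left(167 \right)}}{12983 - 45682} = \frac{\left(-224\right) \left(-93\right) + \left(25 + 2 \cdot 167\right)}{12983 - 45682} = \frac{20832 + \left(25 + 334\right)}{-32699} = \left(20832 + 359\right) \left(- \frac{1}{32699}\right) = 21191 \left(- \frac{1}{32699}\right) = - \frac{21191}{32699}$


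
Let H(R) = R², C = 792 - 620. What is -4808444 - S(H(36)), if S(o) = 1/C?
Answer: -827052369/172 ≈ -4.8084e+6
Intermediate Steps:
C = 172
S(o) = 1/172
-4808444 - S(H(36)) = -4808444 - 1*1/172 = -4808444 - 1/172 = -827052369/172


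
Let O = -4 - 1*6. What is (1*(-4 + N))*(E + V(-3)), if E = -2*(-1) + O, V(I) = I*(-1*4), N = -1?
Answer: -20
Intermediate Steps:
O = -10 (O = -4 - 6 = -10)
V(I) = -4*I (V(I) = I*(-4) = -4*I)
E = -8 (E = -2*(-1) - 10 = 2 - 10 = -8)
(1*(-4 + N))*(E + V(-3)) = (1*(-4 - 1))*(-8 - 4*(-3)) = (1*(-5))*(-8 + 12) = -5*4 = -20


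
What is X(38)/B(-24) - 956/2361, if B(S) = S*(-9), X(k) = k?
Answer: -19463/84996 ≈ -0.22899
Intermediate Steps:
B(S) = -9*S
X(38)/B(-24) - 956/2361 = 38/((-9*(-24))) - 956/2361 = 38/216 - 956*1/2361 = 38*(1/216) - 956/2361 = 19/108 - 956/2361 = -19463/84996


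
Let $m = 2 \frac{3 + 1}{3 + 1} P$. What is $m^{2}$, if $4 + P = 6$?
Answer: $16$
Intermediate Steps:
$P = 2$ ($P = -4 + 6 = 2$)
$m = 4$ ($m = 2 \frac{3 + 1}{3 + 1} \cdot 2 = 2 \cdot \frac{4}{4} \cdot 2 = 2 \cdot 4 \cdot \frac{1}{4} \cdot 2 = 2 \cdot 1 \cdot 2 = 2 \cdot 2 = 4$)
$m^{2} = 4^{2} = 16$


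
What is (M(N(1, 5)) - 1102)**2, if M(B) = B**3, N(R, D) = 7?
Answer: 576081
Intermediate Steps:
(M(N(1, 5)) - 1102)**2 = (7**3 - 1102)**2 = (343 - 1102)**2 = (-759)**2 = 576081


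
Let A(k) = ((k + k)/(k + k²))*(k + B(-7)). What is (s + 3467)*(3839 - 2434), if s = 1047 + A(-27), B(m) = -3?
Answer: 82490360/13 ≈ 6.3454e+6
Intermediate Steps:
A(k) = 2*k*(-3 + k)/(k + k²) (A(k) = ((k + k)/(k + k²))*(k - 3) = ((2*k)/(k + k²))*(-3 + k) = (2*k/(k + k²))*(-3 + k) = 2*k*(-3 + k)/(k + k²))
s = 13641/13 (s = 1047 + 2*(-3 - 27)/(1 - 27) = 1047 + 2*(-30)/(-26) = 1047 + 2*(-1/26)*(-30) = 1047 + 30/13 = 13641/13 ≈ 1049.3)
(s + 3467)*(3839 - 2434) = (13641/13 + 3467)*(3839 - 2434) = (58712/13)*1405 = 82490360/13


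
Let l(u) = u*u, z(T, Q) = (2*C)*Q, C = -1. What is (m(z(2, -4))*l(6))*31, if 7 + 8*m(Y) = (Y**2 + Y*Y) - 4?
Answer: 32643/2 ≈ 16322.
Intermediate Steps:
z(T, Q) = -2*Q (z(T, Q) = (2*(-1))*Q = -2*Q)
l(u) = u**2
m(Y) = -11/8 + Y**2/4 (m(Y) = -7/8 + ((Y**2 + Y*Y) - 4)/8 = -7/8 + ((Y**2 + Y**2) - 4)/8 = -7/8 + (2*Y**2 - 4)/8 = -7/8 + (-4 + 2*Y**2)/8 = -7/8 + (-1/2 + Y**2/4) = -11/8 + Y**2/4)
(m(z(2, -4))*l(6))*31 = ((-11/8 + (-2*(-4))**2/4)*6**2)*31 = ((-11/8 + (1/4)*8**2)*36)*31 = ((-11/8 + (1/4)*64)*36)*31 = ((-11/8 + 16)*36)*31 = ((117/8)*36)*31 = (1053/2)*31 = 32643/2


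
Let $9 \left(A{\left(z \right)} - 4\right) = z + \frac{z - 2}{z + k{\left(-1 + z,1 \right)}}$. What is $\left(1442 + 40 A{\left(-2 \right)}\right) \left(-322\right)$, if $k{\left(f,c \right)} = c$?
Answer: $- \frac{4668356}{9} \approx -5.1871 \cdot 10^{5}$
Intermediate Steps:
$A{\left(z \right)} = 4 + \frac{z}{9} + \frac{-2 + z}{9 \left(1 + z\right)}$ ($A{\left(z \right)} = 4 + \frac{z + \frac{z - 2}{z + 1}}{9} = 4 + \frac{z + \frac{-2 + z}{1 + z}}{9} = 4 + \left(\frac{z}{9} + \frac{-2 + z}{9 \left(1 + z\right)}\right) = 4 + \frac{z}{9} + \frac{-2 + z}{9 \left(1 + z\right)}$)
$\left(1442 + 40 A{\left(-2 \right)}\right) \left(-322\right) = \left(1442 + 40 \frac{34 + \left(-2\right)^{2} + 38 \left(-2\right)}{9 \left(1 - 2\right)}\right) \left(-322\right) = \left(1442 + 40 \frac{34 + 4 - 76}{9 \left(-1\right)}\right) \left(-322\right) = \left(1442 + 40 \cdot \frac{1}{9} \left(-1\right) \left(-38\right)\right) \left(-322\right) = \left(1442 + 40 \cdot \frac{38}{9}\right) \left(-322\right) = \left(1442 + \frac{1520}{9}\right) \left(-322\right) = \frac{14498}{9} \left(-322\right) = - \frac{4668356}{9}$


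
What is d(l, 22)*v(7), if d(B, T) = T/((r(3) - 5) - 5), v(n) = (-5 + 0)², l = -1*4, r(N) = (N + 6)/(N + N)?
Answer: -1100/17 ≈ -64.706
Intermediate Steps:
r(N) = (6 + N)/(2*N) (r(N) = (6 + N)/((2*N)) = (6 + N)*(1/(2*N)) = (6 + N)/(2*N))
l = -4
v(n) = 25 (v(n) = (-5)² = 25)
d(B, T) = -2*T/17 (d(B, T) = T/(((½)*(6 + 3)/3 - 5) - 5) = T/(((½)*(⅓)*9 - 5) - 5) = T/((3/2 - 5) - 5) = T/(-7/2 - 5) = T/(-17/2) = T*(-2/17) = -2*T/17)
d(l, 22)*v(7) = -2/17*22*25 = -44/17*25 = -1100/17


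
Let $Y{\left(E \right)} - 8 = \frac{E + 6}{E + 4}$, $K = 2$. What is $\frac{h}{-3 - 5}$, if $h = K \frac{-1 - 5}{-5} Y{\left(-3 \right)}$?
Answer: $- \frac{33}{10} \approx -3.3$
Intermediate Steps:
$Y{\left(E \right)} = 8 + \frac{6 + E}{4 + E}$ ($Y{\left(E \right)} = 8 + \frac{E + 6}{E + 4} = 8 + \frac{6 + E}{4 + E}$)
$h = \frac{132}{5}$ ($h = 2 \frac{-1 - 5}{-5} \frac{38 + 9 \left(-3\right)}{4 - 3} = 2 \left(\left(-6\right) \left(- \frac{1}{5}\right)\right) \frac{38 - 27}{1} = 2 \cdot \frac{6}{5} \cdot 1 \cdot 11 = \frac{12}{5} \cdot 11 = \frac{132}{5} \approx 26.4$)
$\frac{h}{-3 - 5} = \frac{1}{-3 - 5} \cdot \frac{132}{5} = \frac{1}{-8} \cdot \frac{132}{5} = \left(- \frac{1}{8}\right) \frac{132}{5} = - \frac{33}{10}$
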